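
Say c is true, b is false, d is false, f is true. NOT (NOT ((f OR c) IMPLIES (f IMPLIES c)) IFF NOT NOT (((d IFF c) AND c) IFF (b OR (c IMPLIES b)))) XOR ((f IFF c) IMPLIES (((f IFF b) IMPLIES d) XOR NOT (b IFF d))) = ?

false

f OR c = true OR true = true
f IMPLIES c = true IMPLIES true = true
(f OR c) IMPLIES (f IMPLIES c) = true IMPLIES true = true
NOT ((f OR c) IMPLIES (f IMPLIES c)) = NOT true = false
d IFF c = false IFF true = false
(d IFF c) AND c = false AND true = false
c IMPLIES b = true IMPLIES false = false
b OR (c IMPLIES b) = false OR false = false
((d IFF c) AND c) IFF (b OR (c IMPLIES b)) = false IFF false = true
NOT (((d IFF c) AND c) IFF (b OR (c IMPLIES b))) = NOT true = false
NOT NOT (((d IFF c) AND c) IFF (b OR (c IMPLIES b))) = NOT false = true
NOT ((f OR c) IMPLIES (f IMPLIES c)) IFF NOT NOT (((d IFF c) AND c) IFF (b OR (c IMPLIES b))) = false IFF true = false
NOT (NOT ((f OR c) IMPLIES (f IMPLIES c)) IFF NOT NOT (((d IFF c) AND c) IFF (b OR (c IMPLIES b)))) = NOT false = true
f IFF c = true IFF true = true
f IFF b = true IFF false = false
(f IFF b) IMPLIES d = false IMPLIES false = true
b IFF d = false IFF false = true
NOT (b IFF d) = NOT true = false
((f IFF b) IMPLIES d) XOR NOT (b IFF d) = true XOR false = true
(f IFF c) IMPLIES (((f IFF b) IMPLIES d) XOR NOT (b IFF d)) = true IMPLIES true = true
NOT (NOT ((f OR c) IMPLIES (f IMPLIES c)) IFF NOT NOT (((d IFF c) AND c) IFF (b OR (c IMPLIES b)))) XOR ((f IFF c) IMPLIES (((f IFF b) IMPLIES d) XOR NOT (b IFF d))) = true XOR true = false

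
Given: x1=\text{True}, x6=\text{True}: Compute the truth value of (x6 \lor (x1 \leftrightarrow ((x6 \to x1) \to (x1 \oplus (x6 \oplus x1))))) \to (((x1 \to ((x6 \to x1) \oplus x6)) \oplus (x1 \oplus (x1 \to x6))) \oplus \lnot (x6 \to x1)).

Substituting x1=\text{True}, x6=\text{True}:
x6 \to x1 = \text{True} \to \text{True} = \text{True}
x6 \oplus x1 = \text{True} \oplus \text{True} = \text{False}
x1 \oplus (x6 \oplus x1) = \text{True} \oplus \text{False} = \text{True}
(x6 \to x1) \to (x1 \oplus (x6 \oplus x1)) = \text{True} \to \text{True} = \text{True}
x1 \leftrightarrow ((x6 \to x1) \to (x1 \oplus (x6 \oplus x1))) = \text{True} \leftrightarrow \text{True} = \text{True}
x6 \lor (x1 \leftrightarrow ((x6 \to x1) \to (x1 \oplus (x6 \oplus x1)))) = \text{True} \lor \text{True} = \text{True}
x6 \to x1 = \text{True} \to \text{True} = \text{True}
(x6 \to x1) \oplus x6 = \text{True} \oplus \text{True} = \text{False}
x1 \to ((x6 \to x1) \oplus x6) = \text{True} \to \text{False} = \text{False}
x1 \to x6 = \text{True} \to \text{True} = \text{True}
x1 \oplus (x1 \to x6) = \text{True} \oplus \text{True} = \text{False}
(x1 \to ((x6 \to x1) \oplus x6)) \oplus (x1 \oplus (x1 \to x6)) = \text{False} \oplus \text{False} = \text{False}
x6 \to x1 = \text{True} \to \text{True} = \text{True}
\lnot (x6 \to x1) = \lnot \text{True} = \text{False}
((x1 \to ((x6 \to x1) \oplus x6)) \oplus (x1 \oplus (x1 \to x6))) \oplus \lnot (x6 \to x1) = \text{False} \oplus \text{False} = \text{False}
(x6 \lor (x1 \leftrightarrow ((x6 \to x1) \to (x1 \oplus (x6 \oplus x1))))) \to (((x1 \to ((x6 \to x1) \oplus x6)) \oplus (x1 \oplus (x1 \to x6))) \oplus \lnot (x6 \to x1)) = \text{True} \to \text{False} = \text{False}

\text{False}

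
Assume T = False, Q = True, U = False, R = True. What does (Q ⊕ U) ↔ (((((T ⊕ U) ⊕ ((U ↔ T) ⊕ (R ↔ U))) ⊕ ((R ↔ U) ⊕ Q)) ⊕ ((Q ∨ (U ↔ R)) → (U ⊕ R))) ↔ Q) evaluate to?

Substituting T=False, Q=True, U=False, R=True:
Q ⊕ U = True ⊕ False = True
T ⊕ U = False ⊕ False = False
U ↔ T = False ↔ False = True
R ↔ U = True ↔ False = False
(U ↔ T) ⊕ (R ↔ U) = True ⊕ False = True
(T ⊕ U) ⊕ ((U ↔ T) ⊕ (R ↔ U)) = False ⊕ True = True
R ↔ U = True ↔ False = False
(R ↔ U) ⊕ Q = False ⊕ True = True
((T ⊕ U) ⊕ ((U ↔ T) ⊕ (R ↔ U))) ⊕ ((R ↔ U) ⊕ Q) = True ⊕ True = False
U ↔ R = False ↔ True = False
Q ∨ (U ↔ R) = True ∨ False = True
U ⊕ R = False ⊕ True = True
(Q ∨ (U ↔ R)) → (U ⊕ R) = True → True = True
(((T ⊕ U) ⊕ ((U ↔ T) ⊕ (R ↔ U))) ⊕ ((R ↔ U) ⊕ Q)) ⊕ ((Q ∨ (U ↔ R)) → (U ⊕ R)) = False ⊕ True = True
((((T ⊕ U) ⊕ ((U ↔ T) ⊕ (R ↔ U))) ⊕ ((R ↔ U) ⊕ Q)) ⊕ ((Q ∨ (U ↔ R)) → (U ⊕ R))) ↔ Q = True ↔ True = True
(Q ⊕ U) ↔ (((((T ⊕ U) ⊕ ((U ↔ T) ⊕ (R ↔ U))) ⊕ ((R ↔ U) ⊕ Q)) ⊕ ((Q ∨ (U ↔ R)) → (U ⊕ R))) ↔ Q) = True ↔ True = True

True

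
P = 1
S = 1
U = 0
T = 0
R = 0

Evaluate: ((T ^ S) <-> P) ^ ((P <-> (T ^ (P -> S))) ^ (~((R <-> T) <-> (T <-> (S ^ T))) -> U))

Substituting P=1, S=1, U=0, T=0, R=0:
T ^ S = 0 ^ 1 = 1
(T ^ S) <-> P = 1 <-> 1 = 1
P -> S = 1 -> 1 = 1
T ^ (P -> S) = 0 ^ 1 = 1
P <-> (T ^ (P -> S)) = 1 <-> 1 = 1
R <-> T = 0 <-> 0 = 1
S ^ T = 1 ^ 0 = 1
T <-> (S ^ T) = 0 <-> 1 = 0
(R <-> T) <-> (T <-> (S ^ T)) = 1 <-> 0 = 0
~((R <-> T) <-> (T <-> (S ^ T))) = ~0 = 1
~((R <-> T) <-> (T <-> (S ^ T))) -> U = 1 -> 0 = 0
(P <-> (T ^ (P -> S))) ^ (~((R <-> T) <-> (T <-> (S ^ T))) -> U) = 1 ^ 0 = 1
((T ^ S) <-> P) ^ ((P <-> (T ^ (P -> S))) ^ (~((R <-> T) <-> (T <-> (S ^ T))) -> U)) = 1 ^ 1 = 0

0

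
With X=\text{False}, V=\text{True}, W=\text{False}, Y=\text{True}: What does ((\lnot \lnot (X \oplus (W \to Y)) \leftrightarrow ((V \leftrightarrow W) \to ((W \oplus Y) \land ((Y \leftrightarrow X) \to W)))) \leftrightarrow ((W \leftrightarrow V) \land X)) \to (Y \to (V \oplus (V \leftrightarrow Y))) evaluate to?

\text{True}

Substituting X=\text{False}, V=\text{True}, W=\text{False}, Y=\text{True}:
W \to Y = \text{False} \to \text{True} = \text{True}
X \oplus (W \to Y) = \text{False} \oplus \text{True} = \text{True}
\lnot (X \oplus (W \to Y)) = \lnot \text{True} = \text{False}
\lnot \lnot (X \oplus (W \to Y)) = \lnot \text{False} = \text{True}
V \leftrightarrow W = \text{True} \leftrightarrow \text{False} = \text{False}
W \oplus Y = \text{False} \oplus \text{True} = \text{True}
Y \leftrightarrow X = \text{True} \leftrightarrow \text{False} = \text{False}
(Y \leftrightarrow X) \to W = \text{False} \to \text{False} = \text{True}
(W \oplus Y) \land ((Y \leftrightarrow X) \to W) = \text{True} \land \text{True} = \text{True}
(V \leftrightarrow W) \to ((W \oplus Y) \land ((Y \leftrightarrow X) \to W)) = \text{False} \to \text{True} = \text{True}
\lnot \lnot (X \oplus (W \to Y)) \leftrightarrow ((V \leftrightarrow W) \to ((W \oplus Y) \land ((Y \leftrightarrow X) \to W))) = \text{True} \leftrightarrow \text{True} = \text{True}
W \leftrightarrow V = \text{False} \leftrightarrow \text{True} = \text{False}
(W \leftrightarrow V) \land X = \text{False} \land \text{False} = \text{False}
(\lnot \lnot (X \oplus (W \to Y)) \leftrightarrow ((V \leftrightarrow W) \to ((W \oplus Y) \land ((Y \leftrightarrow X) \to W)))) \leftrightarrow ((W \leftrightarrow V) \land X) = \text{True} \leftrightarrow \text{False} = \text{False}
V \leftrightarrow Y = \text{True} \leftrightarrow \text{True} = \text{True}
V \oplus (V \leftrightarrow Y) = \text{True} \oplus \text{True} = \text{False}
Y \to (V \oplus (V \leftrightarrow Y)) = \text{True} \to \text{False} = \text{False}
((\lnot \lnot (X \oplus (W \to Y)) \leftrightarrow ((V \leftrightarrow W) \to ((W \oplus Y) \land ((Y \leftrightarrow X) \to W)))) \leftrightarrow ((W \leftrightarrow V) \land X)) \to (Y \to (V \oplus (V \leftrightarrow Y))) = \text{False} \to \text{False} = \text{True}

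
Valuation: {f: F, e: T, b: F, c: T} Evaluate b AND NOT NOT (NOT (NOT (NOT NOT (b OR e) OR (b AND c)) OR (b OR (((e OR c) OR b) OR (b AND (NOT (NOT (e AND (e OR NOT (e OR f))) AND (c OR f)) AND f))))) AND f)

b OR e = F OR T = T
NOT (b OR e) = NOT T = F
NOT NOT (b OR e) = NOT F = T
b AND c = F AND T = F
NOT NOT (b OR e) OR (b AND c) = T OR F = T
NOT (NOT NOT (b OR e) OR (b AND c)) = NOT T = F
e OR c = T OR T = T
(e OR c) OR b = T OR F = T
e OR f = T OR F = T
NOT (e OR f) = NOT T = F
e OR NOT (e OR f) = T OR F = T
e AND (e OR NOT (e OR f)) = T AND T = T
NOT (e AND (e OR NOT (e OR f))) = NOT T = F
c OR f = T OR F = T
NOT (e AND (e OR NOT (e OR f))) AND (c OR f) = F AND T = F
NOT (NOT (e AND (e OR NOT (e OR f))) AND (c OR f)) = NOT F = T
NOT (NOT (e AND (e OR NOT (e OR f))) AND (c OR f)) AND f = T AND F = F
b AND (NOT (NOT (e AND (e OR NOT (e OR f))) AND (c OR f)) AND f) = F AND F = F
((e OR c) OR b) OR (b AND (NOT (NOT (e AND (e OR NOT (e OR f))) AND (c OR f)) AND f)) = T OR F = T
b OR (((e OR c) OR b) OR (b AND (NOT (NOT (e AND (e OR NOT (e OR f))) AND (c OR f)) AND f))) = F OR T = T
NOT (NOT NOT (b OR e) OR (b AND c)) OR (b OR (((e OR c) OR b) OR (b AND (NOT (NOT (e AND (e OR NOT (e OR f))) AND (c OR f)) AND f)))) = F OR T = T
NOT (NOT (NOT NOT (b OR e) OR (b AND c)) OR (b OR (((e OR c) OR b) OR (b AND (NOT (NOT (e AND (e OR NOT (e OR f))) AND (c OR f)) AND f))))) = NOT T = F
NOT (NOT (NOT NOT (b OR e) OR (b AND c)) OR (b OR (((e OR c) OR b) OR (b AND (NOT (NOT (e AND (e OR NOT (e OR f))) AND (c OR f)) AND f))))) AND f = F AND F = F
NOT (NOT (NOT (NOT NOT (b OR e) OR (b AND c)) OR (b OR (((e OR c) OR b) OR (b AND (NOT (NOT (e AND (e OR NOT (e OR f))) AND (c OR f)) AND f))))) AND f) = NOT F = T
NOT NOT (NOT (NOT (NOT NOT (b OR e) OR (b AND c)) OR (b OR (((e OR c) OR b) OR (b AND (NOT (NOT (e AND (e OR NOT (e OR f))) AND (c OR f)) AND f))))) AND f) = NOT T = F
b AND NOT NOT (NOT (NOT (NOT NOT (b OR e) OR (b AND c)) OR (b OR (((e OR c) OR b) OR (b AND (NOT (NOT (e AND (e OR NOT (e OR f))) AND (c OR f)) AND f))))) AND f) = F AND F = F

F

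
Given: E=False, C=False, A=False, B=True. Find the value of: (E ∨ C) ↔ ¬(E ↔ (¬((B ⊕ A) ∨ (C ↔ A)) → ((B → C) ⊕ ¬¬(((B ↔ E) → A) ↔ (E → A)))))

E ∨ C = False ∨ False = False
B ⊕ A = True ⊕ False = True
C ↔ A = False ↔ False = True
(B ⊕ A) ∨ (C ↔ A) = True ∨ True = True
¬((B ⊕ A) ∨ (C ↔ A)) = ¬True = False
B → C = True → False = False
B ↔ E = True ↔ False = False
(B ↔ E) → A = False → False = True
E → A = False → False = True
((B ↔ E) → A) ↔ (E → A) = True ↔ True = True
¬(((B ↔ E) → A) ↔ (E → A)) = ¬True = False
¬¬(((B ↔ E) → A) ↔ (E → A)) = ¬False = True
(B → C) ⊕ ¬¬(((B ↔ E) → A) ↔ (E → A)) = False ⊕ True = True
¬((B ⊕ A) ∨ (C ↔ A)) → ((B → C) ⊕ ¬¬(((B ↔ E) → A) ↔ (E → A))) = False → True = True
E ↔ (¬((B ⊕ A) ∨ (C ↔ A)) → ((B → C) ⊕ ¬¬(((B ↔ E) → A) ↔ (E → A)))) = False ↔ True = False
¬(E ↔ (¬((B ⊕ A) ∨ (C ↔ A)) → ((B → C) ⊕ ¬¬(((B ↔ E) → A) ↔ (E → A))))) = ¬False = True
(E ∨ C) ↔ ¬(E ↔ (¬((B ⊕ A) ∨ (C ↔ A)) → ((B → C) ⊕ ¬¬(((B ↔ E) → A) ↔ (E → A))))) = False ↔ True = False

False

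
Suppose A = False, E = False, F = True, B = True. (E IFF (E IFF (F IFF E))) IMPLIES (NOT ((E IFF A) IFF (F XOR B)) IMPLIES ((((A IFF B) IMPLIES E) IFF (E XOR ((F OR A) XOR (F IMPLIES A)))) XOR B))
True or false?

True

F IFF E = True IFF False = False
E IFF (F IFF E) = False IFF False = True
E IFF (E IFF (F IFF E)) = False IFF True = False
E IFF A = False IFF False = True
F XOR B = True XOR True = False
(E IFF A) IFF (F XOR B) = True IFF False = False
NOT ((E IFF A) IFF (F XOR B)) = NOT False = True
A IFF B = False IFF True = False
(A IFF B) IMPLIES E = False IMPLIES False = True
F OR A = True OR False = True
F IMPLIES A = True IMPLIES False = False
(F OR A) XOR (F IMPLIES A) = True XOR False = True
E XOR ((F OR A) XOR (F IMPLIES A)) = False XOR True = True
((A IFF B) IMPLIES E) IFF (E XOR ((F OR A) XOR (F IMPLIES A))) = True IFF True = True
(((A IFF B) IMPLIES E) IFF (E XOR ((F OR A) XOR (F IMPLIES A)))) XOR B = True XOR True = False
NOT ((E IFF A) IFF (F XOR B)) IMPLIES ((((A IFF B) IMPLIES E) IFF (E XOR ((F OR A) XOR (F IMPLIES A)))) XOR B) = True IMPLIES False = False
(E IFF (E IFF (F IFF E))) IMPLIES (NOT ((E IFF A) IFF (F XOR B)) IMPLIES ((((A IFF B) IMPLIES E) IFF (E XOR ((F OR A) XOR (F IMPLIES A)))) XOR B)) = False IMPLIES False = True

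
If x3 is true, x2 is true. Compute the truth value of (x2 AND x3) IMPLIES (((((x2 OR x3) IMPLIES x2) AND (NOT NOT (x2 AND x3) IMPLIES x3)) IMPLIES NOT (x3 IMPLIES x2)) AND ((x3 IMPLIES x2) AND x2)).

F

Substituting x3=T, x2=T:
x2 AND x3 = T AND T = T
x2 OR x3 = T OR T = T
(x2 OR x3) IMPLIES x2 = T IMPLIES T = T
x2 AND x3 = T AND T = T
NOT (x2 AND x3) = NOT T = F
NOT NOT (x2 AND x3) = NOT F = T
NOT NOT (x2 AND x3) IMPLIES x3 = T IMPLIES T = T
((x2 OR x3) IMPLIES x2) AND (NOT NOT (x2 AND x3) IMPLIES x3) = T AND T = T
x3 IMPLIES x2 = T IMPLIES T = T
NOT (x3 IMPLIES x2) = NOT T = F
(((x2 OR x3) IMPLIES x2) AND (NOT NOT (x2 AND x3) IMPLIES x3)) IMPLIES NOT (x3 IMPLIES x2) = T IMPLIES F = F
x3 IMPLIES x2 = T IMPLIES T = T
(x3 IMPLIES x2) AND x2 = T AND T = T
((((x2 OR x3) IMPLIES x2) AND (NOT NOT (x2 AND x3) IMPLIES x3)) IMPLIES NOT (x3 IMPLIES x2)) AND ((x3 IMPLIES x2) AND x2) = F AND T = F
(x2 AND x3) IMPLIES (((((x2 OR x3) IMPLIES x2) AND (NOT NOT (x2 AND x3) IMPLIES x3)) IMPLIES NOT (x3 IMPLIES x2)) AND ((x3 IMPLIES x2) AND x2)) = T IMPLIES F = F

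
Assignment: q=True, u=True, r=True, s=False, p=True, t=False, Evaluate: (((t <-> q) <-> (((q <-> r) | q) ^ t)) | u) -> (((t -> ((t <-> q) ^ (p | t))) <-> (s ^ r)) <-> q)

t <-> q = False <-> True = False
q <-> r = True <-> True = True
(q <-> r) | q = True | True = True
((q <-> r) | q) ^ t = True ^ False = True
(t <-> q) <-> (((q <-> r) | q) ^ t) = False <-> True = False
((t <-> q) <-> (((q <-> r) | q) ^ t)) | u = False | True = True
t <-> q = False <-> True = False
p | t = True | False = True
(t <-> q) ^ (p | t) = False ^ True = True
t -> ((t <-> q) ^ (p | t)) = False -> True = True
s ^ r = False ^ True = True
(t -> ((t <-> q) ^ (p | t))) <-> (s ^ r) = True <-> True = True
((t -> ((t <-> q) ^ (p | t))) <-> (s ^ r)) <-> q = True <-> True = True
(((t <-> q) <-> (((q <-> r) | q) ^ t)) | u) -> (((t -> ((t <-> q) ^ (p | t))) <-> (s ^ r)) <-> q) = True -> True = True

True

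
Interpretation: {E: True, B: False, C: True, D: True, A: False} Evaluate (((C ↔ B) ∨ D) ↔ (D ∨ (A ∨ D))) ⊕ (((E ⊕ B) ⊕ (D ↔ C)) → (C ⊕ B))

False

C ↔ B = True ↔ False = False
(C ↔ B) ∨ D = False ∨ True = True
A ∨ D = False ∨ True = True
D ∨ (A ∨ D) = True ∨ True = True
((C ↔ B) ∨ D) ↔ (D ∨ (A ∨ D)) = True ↔ True = True
E ⊕ B = True ⊕ False = True
D ↔ C = True ↔ True = True
(E ⊕ B) ⊕ (D ↔ C) = True ⊕ True = False
C ⊕ B = True ⊕ False = True
((E ⊕ B) ⊕ (D ↔ C)) → (C ⊕ B) = False → True = True
(((C ↔ B) ∨ D) ↔ (D ∨ (A ∨ D))) ⊕ (((E ⊕ B) ⊕ (D ↔ C)) → (C ⊕ B)) = True ⊕ True = False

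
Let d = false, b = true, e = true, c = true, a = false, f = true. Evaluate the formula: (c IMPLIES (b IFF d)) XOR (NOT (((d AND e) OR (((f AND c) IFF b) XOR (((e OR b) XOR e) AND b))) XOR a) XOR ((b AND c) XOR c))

b IFF d = true IFF false = false
c IMPLIES (b IFF d) = true IMPLIES false = false
d AND e = false AND true = false
f AND c = true AND true = true
(f AND c) IFF b = true IFF true = true
e OR b = true OR true = true
(e OR b) XOR e = true XOR true = false
((e OR b) XOR e) AND b = false AND true = false
((f AND c) IFF b) XOR (((e OR b) XOR e) AND b) = true XOR false = true
(d AND e) OR (((f AND c) IFF b) XOR (((e OR b) XOR e) AND b)) = false OR true = true
((d AND e) OR (((f AND c) IFF b) XOR (((e OR b) XOR e) AND b))) XOR a = true XOR false = true
NOT (((d AND e) OR (((f AND c) IFF b) XOR (((e OR b) XOR e) AND b))) XOR a) = NOT true = false
b AND c = true AND true = true
(b AND c) XOR c = true XOR true = false
NOT (((d AND e) OR (((f AND c) IFF b) XOR (((e OR b) XOR e) AND b))) XOR a) XOR ((b AND c) XOR c) = false XOR false = false
(c IMPLIES (b IFF d)) XOR (NOT (((d AND e) OR (((f AND c) IFF b) XOR (((e OR b) XOR e) AND b))) XOR a) XOR ((b AND c) XOR c)) = false XOR false = false

false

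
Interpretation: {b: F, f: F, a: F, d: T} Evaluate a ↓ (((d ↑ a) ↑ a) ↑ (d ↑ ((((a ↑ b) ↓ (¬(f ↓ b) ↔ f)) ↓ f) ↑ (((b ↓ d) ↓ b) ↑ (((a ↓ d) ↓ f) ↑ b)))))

F

d ↑ a = T ↑ F = T
(d ↑ a) ↑ a = T ↑ F = T
a ↑ b = F ↑ F = T
f ↓ b = F ↓ F = T
¬(f ↓ b) = ¬T = F
¬(f ↓ b) ↔ f = F ↔ F = T
(a ↑ b) ↓ (¬(f ↓ b) ↔ f) = T ↓ T = F
((a ↑ b) ↓ (¬(f ↓ b) ↔ f)) ↓ f = F ↓ F = T
b ↓ d = F ↓ T = F
(b ↓ d) ↓ b = F ↓ F = T
a ↓ d = F ↓ T = F
(a ↓ d) ↓ f = F ↓ F = T
((a ↓ d) ↓ f) ↑ b = T ↑ F = T
((b ↓ d) ↓ b) ↑ (((a ↓ d) ↓ f) ↑ b) = T ↑ T = F
(((a ↑ b) ↓ (¬(f ↓ b) ↔ f)) ↓ f) ↑ (((b ↓ d) ↓ b) ↑ (((a ↓ d) ↓ f) ↑ b)) = T ↑ F = T
d ↑ ((((a ↑ b) ↓ (¬(f ↓ b) ↔ f)) ↓ f) ↑ (((b ↓ d) ↓ b) ↑ (((a ↓ d) ↓ f) ↑ b))) = T ↑ T = F
((d ↑ a) ↑ a) ↑ (d ↑ ((((a ↑ b) ↓ (¬(f ↓ b) ↔ f)) ↓ f) ↑ (((b ↓ d) ↓ b) ↑ (((a ↓ d) ↓ f) ↑ b)))) = T ↑ F = T
a ↓ (((d ↑ a) ↑ a) ↑ (d ↑ ((((a ↑ b) ↓ (¬(f ↓ b) ↔ f)) ↓ f) ↑ (((b ↓ d) ↓ b) ↑ (((a ↓ d) ↓ f) ↑ b))))) = F ↓ T = F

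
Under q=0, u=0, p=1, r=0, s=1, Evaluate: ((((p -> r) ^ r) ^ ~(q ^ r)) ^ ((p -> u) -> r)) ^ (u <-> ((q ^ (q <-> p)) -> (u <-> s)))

p -> r = 1 -> 0 = 0
(p -> r) ^ r = 0 ^ 0 = 0
q ^ r = 0 ^ 0 = 0
~(q ^ r) = ~0 = 1
((p -> r) ^ r) ^ ~(q ^ r) = 0 ^ 1 = 1
p -> u = 1 -> 0 = 0
(p -> u) -> r = 0 -> 0 = 1
(((p -> r) ^ r) ^ ~(q ^ r)) ^ ((p -> u) -> r) = 1 ^ 1 = 0
q <-> p = 0 <-> 1 = 0
q ^ (q <-> p) = 0 ^ 0 = 0
u <-> s = 0 <-> 1 = 0
(q ^ (q <-> p)) -> (u <-> s) = 0 -> 0 = 1
u <-> ((q ^ (q <-> p)) -> (u <-> s)) = 0 <-> 1 = 0
((((p -> r) ^ r) ^ ~(q ^ r)) ^ ((p -> u) -> r)) ^ (u <-> ((q ^ (q <-> p)) -> (u <-> s))) = 0 ^ 0 = 0

0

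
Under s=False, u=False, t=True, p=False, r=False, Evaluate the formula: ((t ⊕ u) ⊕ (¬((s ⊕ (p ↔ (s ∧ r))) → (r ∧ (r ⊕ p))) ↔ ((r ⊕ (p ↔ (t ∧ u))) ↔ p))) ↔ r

t ⊕ u = True ⊕ False = True
s ∧ r = False ∧ False = False
p ↔ (s ∧ r) = False ↔ False = True
s ⊕ (p ↔ (s ∧ r)) = False ⊕ True = True
r ⊕ p = False ⊕ False = False
r ∧ (r ⊕ p) = False ∧ False = False
(s ⊕ (p ↔ (s ∧ r))) → (r ∧ (r ⊕ p)) = True → False = False
¬((s ⊕ (p ↔ (s ∧ r))) → (r ∧ (r ⊕ p))) = ¬False = True
t ∧ u = True ∧ False = False
p ↔ (t ∧ u) = False ↔ False = True
r ⊕ (p ↔ (t ∧ u)) = False ⊕ True = True
(r ⊕ (p ↔ (t ∧ u))) ↔ p = True ↔ False = False
¬((s ⊕ (p ↔ (s ∧ r))) → (r ∧ (r ⊕ p))) ↔ ((r ⊕ (p ↔ (t ∧ u))) ↔ p) = True ↔ False = False
(t ⊕ u) ⊕ (¬((s ⊕ (p ↔ (s ∧ r))) → (r ∧ (r ⊕ p))) ↔ ((r ⊕ (p ↔ (t ∧ u))) ↔ p)) = True ⊕ False = True
((t ⊕ u) ⊕ (¬((s ⊕ (p ↔ (s ∧ r))) → (r ∧ (r ⊕ p))) ↔ ((r ⊕ (p ↔ (t ∧ u))) ↔ p))) ↔ r = True ↔ False = False

False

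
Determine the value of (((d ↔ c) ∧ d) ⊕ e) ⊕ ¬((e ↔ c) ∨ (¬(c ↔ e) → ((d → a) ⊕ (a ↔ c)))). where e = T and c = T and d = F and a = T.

T

d ↔ c = F ↔ T = F
(d ↔ c) ∧ d = F ∧ F = F
((d ↔ c) ∧ d) ⊕ e = F ⊕ T = T
e ↔ c = T ↔ T = T
c ↔ e = T ↔ T = T
¬(c ↔ e) = ¬T = F
d → a = F → T = T
a ↔ c = T ↔ T = T
(d → a) ⊕ (a ↔ c) = T ⊕ T = F
¬(c ↔ e) → ((d → a) ⊕ (a ↔ c)) = F → F = T
(e ↔ c) ∨ (¬(c ↔ e) → ((d → a) ⊕ (a ↔ c))) = T ∨ T = T
¬((e ↔ c) ∨ (¬(c ↔ e) → ((d → a) ⊕ (a ↔ c)))) = ¬T = F
(((d ↔ c) ∧ d) ⊕ e) ⊕ ¬((e ↔ c) ∨ (¬(c ↔ e) → ((d → a) ⊕ (a ↔ c)))) = T ⊕ F = T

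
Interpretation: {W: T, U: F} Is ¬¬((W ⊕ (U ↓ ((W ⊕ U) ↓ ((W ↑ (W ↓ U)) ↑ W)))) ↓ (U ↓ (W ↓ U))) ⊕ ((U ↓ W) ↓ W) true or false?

W ⊕ U = T ⊕ F = T
W ↓ U = T ↓ F = F
W ↑ (W ↓ U) = T ↑ F = T
(W ↑ (W ↓ U)) ↑ W = T ↑ T = F
(W ⊕ U) ↓ ((W ↑ (W ↓ U)) ↑ W) = T ↓ F = F
U ↓ ((W ⊕ U) ↓ ((W ↑ (W ↓ U)) ↑ W)) = F ↓ F = T
W ⊕ (U ↓ ((W ⊕ U) ↓ ((W ↑ (W ↓ U)) ↑ W))) = T ⊕ T = F
W ↓ U = T ↓ F = F
U ↓ (W ↓ U) = F ↓ F = T
(W ⊕ (U ↓ ((W ⊕ U) ↓ ((W ↑ (W ↓ U)) ↑ W)))) ↓ (U ↓ (W ↓ U)) = F ↓ T = F
¬((W ⊕ (U ↓ ((W ⊕ U) ↓ ((W ↑ (W ↓ U)) ↑ W)))) ↓ (U ↓ (W ↓ U))) = ¬F = T
¬¬((W ⊕ (U ↓ ((W ⊕ U) ↓ ((W ↑ (W ↓ U)) ↑ W)))) ↓ (U ↓ (W ↓ U))) = ¬T = F
U ↓ W = F ↓ T = F
(U ↓ W) ↓ W = F ↓ T = F
¬¬((W ⊕ (U ↓ ((W ⊕ U) ↓ ((W ↑ (W ↓ U)) ↑ W)))) ↓ (U ↓ (W ↓ U))) ⊕ ((U ↓ W) ↓ W) = F ⊕ F = F

F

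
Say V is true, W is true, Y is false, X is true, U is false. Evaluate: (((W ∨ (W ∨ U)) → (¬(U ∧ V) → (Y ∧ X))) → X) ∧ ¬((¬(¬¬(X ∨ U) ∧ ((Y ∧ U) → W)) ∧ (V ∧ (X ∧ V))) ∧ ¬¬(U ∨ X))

True

Substituting V=True, W=True, Y=False, X=True, U=False:
W ∨ U = True ∨ False = True
W ∨ (W ∨ U) = True ∨ True = True
U ∧ V = False ∧ True = False
¬(U ∧ V) = ¬False = True
Y ∧ X = False ∧ True = False
¬(U ∧ V) → (Y ∧ X) = True → False = False
(W ∨ (W ∨ U)) → (¬(U ∧ V) → (Y ∧ X)) = True → False = False
((W ∨ (W ∨ U)) → (¬(U ∧ V) → (Y ∧ X))) → X = False → True = True
X ∨ U = True ∨ False = True
¬(X ∨ U) = ¬True = False
¬¬(X ∨ U) = ¬False = True
Y ∧ U = False ∧ False = False
(Y ∧ U) → W = False → True = True
¬¬(X ∨ U) ∧ ((Y ∧ U) → W) = True ∧ True = True
¬(¬¬(X ∨ U) ∧ ((Y ∧ U) → W)) = ¬True = False
X ∧ V = True ∧ True = True
V ∧ (X ∧ V) = True ∧ True = True
¬(¬¬(X ∨ U) ∧ ((Y ∧ U) → W)) ∧ (V ∧ (X ∧ V)) = False ∧ True = False
U ∨ X = False ∨ True = True
¬(U ∨ X) = ¬True = False
¬¬(U ∨ X) = ¬False = True
(¬(¬¬(X ∨ U) ∧ ((Y ∧ U) → W)) ∧ (V ∧ (X ∧ V))) ∧ ¬¬(U ∨ X) = False ∧ True = False
¬((¬(¬¬(X ∨ U) ∧ ((Y ∧ U) → W)) ∧ (V ∧ (X ∧ V))) ∧ ¬¬(U ∨ X)) = ¬False = True
(((W ∨ (W ∨ U)) → (¬(U ∧ V) → (Y ∧ X))) → X) ∧ ¬((¬(¬¬(X ∨ U) ∧ ((Y ∧ U) → W)) ∧ (V ∧ (X ∧ V))) ∧ ¬¬(U ∨ X)) = True ∧ True = True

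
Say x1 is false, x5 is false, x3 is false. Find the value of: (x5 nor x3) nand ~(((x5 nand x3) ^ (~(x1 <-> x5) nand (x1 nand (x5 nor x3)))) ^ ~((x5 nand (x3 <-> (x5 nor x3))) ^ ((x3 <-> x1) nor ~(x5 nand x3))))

F

x5 nor x3 = F nor F = T
x5 nand x3 = F nand F = T
x1 <-> x5 = F <-> F = T
~(x1 <-> x5) = ~T = F
x5 nor x3 = F nor F = T
x1 nand (x5 nor x3) = F nand T = T
~(x1 <-> x5) nand (x1 nand (x5 nor x3)) = F nand T = T
(x5 nand x3) ^ (~(x1 <-> x5) nand (x1 nand (x5 nor x3))) = T ^ T = F
x5 nor x3 = F nor F = T
x3 <-> (x5 nor x3) = F <-> T = F
x5 nand (x3 <-> (x5 nor x3)) = F nand F = T
x3 <-> x1 = F <-> F = T
x5 nand x3 = F nand F = T
~(x5 nand x3) = ~T = F
(x3 <-> x1) nor ~(x5 nand x3) = T nor F = F
(x5 nand (x3 <-> (x5 nor x3))) ^ ((x3 <-> x1) nor ~(x5 nand x3)) = T ^ F = T
~((x5 nand (x3 <-> (x5 nor x3))) ^ ((x3 <-> x1) nor ~(x5 nand x3))) = ~T = F
((x5 nand x3) ^ (~(x1 <-> x5) nand (x1 nand (x5 nor x3)))) ^ ~((x5 nand (x3 <-> (x5 nor x3))) ^ ((x3 <-> x1) nor ~(x5 nand x3))) = F ^ F = F
~(((x5 nand x3) ^ (~(x1 <-> x5) nand (x1 nand (x5 nor x3)))) ^ ~((x5 nand (x3 <-> (x5 nor x3))) ^ ((x3 <-> x1) nor ~(x5 nand x3)))) = ~F = T
(x5 nor x3) nand ~(((x5 nand x3) ^ (~(x1 <-> x5) nand (x1 nand (x5 nor x3)))) ^ ~((x5 nand (x3 <-> (x5 nor x3))) ^ ((x3 <-> x1) nor ~(x5 nand x3)))) = T nand T = F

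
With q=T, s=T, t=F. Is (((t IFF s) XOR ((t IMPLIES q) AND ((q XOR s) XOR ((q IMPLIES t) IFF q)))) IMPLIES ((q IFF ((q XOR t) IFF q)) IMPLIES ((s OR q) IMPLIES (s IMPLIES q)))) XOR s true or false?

t IFF s = F IFF T = F
t IMPLIES q = F IMPLIES T = T
q XOR s = T XOR T = F
q IMPLIES t = T IMPLIES F = F
(q IMPLIES t) IFF q = F IFF T = F
(q XOR s) XOR ((q IMPLIES t) IFF q) = F XOR F = F
(t IMPLIES q) AND ((q XOR s) XOR ((q IMPLIES t) IFF q)) = T AND F = F
(t IFF s) XOR ((t IMPLIES q) AND ((q XOR s) XOR ((q IMPLIES t) IFF q))) = F XOR F = F
q XOR t = T XOR F = T
(q XOR t) IFF q = T IFF T = T
q IFF ((q XOR t) IFF q) = T IFF T = T
s OR q = T OR T = T
s IMPLIES q = T IMPLIES T = T
(s OR q) IMPLIES (s IMPLIES q) = T IMPLIES T = T
(q IFF ((q XOR t) IFF q)) IMPLIES ((s OR q) IMPLIES (s IMPLIES q)) = T IMPLIES T = T
((t IFF s) XOR ((t IMPLIES q) AND ((q XOR s) XOR ((q IMPLIES t) IFF q)))) IMPLIES ((q IFF ((q XOR t) IFF q)) IMPLIES ((s OR q) IMPLIES (s IMPLIES q))) = F IMPLIES T = T
(((t IFF s) XOR ((t IMPLIES q) AND ((q XOR s) XOR ((q IMPLIES t) IFF q)))) IMPLIES ((q IFF ((q XOR t) IFF q)) IMPLIES ((s OR q) IMPLIES (s IMPLIES q)))) XOR s = T XOR T = F

F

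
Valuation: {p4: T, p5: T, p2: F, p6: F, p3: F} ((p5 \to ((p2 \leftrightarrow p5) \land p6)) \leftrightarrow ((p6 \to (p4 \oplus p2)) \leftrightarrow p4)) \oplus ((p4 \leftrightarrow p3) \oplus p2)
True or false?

p2 \leftrightarrow p5 = F \leftrightarrow T = F
(p2 \leftrightarrow p5) \land p6 = F \land F = F
p5 \to ((p2 \leftrightarrow p5) \land p6) = T \to F = F
p4 \oplus p2 = T \oplus F = T
p6 \to (p4 \oplus p2) = F \to T = T
(p6 \to (p4 \oplus p2)) \leftrightarrow p4 = T \leftrightarrow T = T
(p5 \to ((p2 \leftrightarrow p5) \land p6)) \leftrightarrow ((p6 \to (p4 \oplus p2)) \leftrightarrow p4) = F \leftrightarrow T = F
p4 \leftrightarrow p3 = T \leftrightarrow F = F
(p4 \leftrightarrow p3) \oplus p2 = F \oplus F = F
((p5 \to ((p2 \leftrightarrow p5) \land p6)) \leftrightarrow ((p6 \to (p4 \oplus p2)) \leftrightarrow p4)) \oplus ((p4 \leftrightarrow p3) \oplus p2) = F \oplus F = F

F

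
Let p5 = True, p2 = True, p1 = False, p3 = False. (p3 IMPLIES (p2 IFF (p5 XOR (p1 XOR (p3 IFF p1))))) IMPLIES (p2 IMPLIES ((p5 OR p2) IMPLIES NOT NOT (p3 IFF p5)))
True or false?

False

p3 IFF p1 = False IFF False = True
p1 XOR (p3 IFF p1) = False XOR True = True
p5 XOR (p1 XOR (p3 IFF p1)) = True XOR True = False
p2 IFF (p5 XOR (p1 XOR (p3 IFF p1))) = True IFF False = False
p3 IMPLIES (p2 IFF (p5 XOR (p1 XOR (p3 IFF p1)))) = False IMPLIES False = True
p5 OR p2 = True OR True = True
p3 IFF p5 = False IFF True = False
NOT (p3 IFF p5) = NOT False = True
NOT NOT (p3 IFF p5) = NOT True = False
(p5 OR p2) IMPLIES NOT NOT (p3 IFF p5) = True IMPLIES False = False
p2 IMPLIES ((p5 OR p2) IMPLIES NOT NOT (p3 IFF p5)) = True IMPLIES False = False
(p3 IMPLIES (p2 IFF (p5 XOR (p1 XOR (p3 IFF p1))))) IMPLIES (p2 IMPLIES ((p5 OR p2) IMPLIES NOT NOT (p3 IFF p5))) = True IMPLIES False = False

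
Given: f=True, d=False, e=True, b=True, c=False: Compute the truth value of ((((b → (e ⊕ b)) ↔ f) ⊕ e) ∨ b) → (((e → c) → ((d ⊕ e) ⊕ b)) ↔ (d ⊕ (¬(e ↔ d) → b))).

True

Substituting f=True, d=False, e=True, b=True, c=False:
e ⊕ b = True ⊕ True = False
b → (e ⊕ b) = True → False = False
(b → (e ⊕ b)) ↔ f = False ↔ True = False
((b → (e ⊕ b)) ↔ f) ⊕ e = False ⊕ True = True
(((b → (e ⊕ b)) ↔ f) ⊕ e) ∨ b = True ∨ True = True
e → c = True → False = False
d ⊕ e = False ⊕ True = True
(d ⊕ e) ⊕ b = True ⊕ True = False
(e → c) → ((d ⊕ e) ⊕ b) = False → False = True
e ↔ d = True ↔ False = False
¬(e ↔ d) = ¬False = True
¬(e ↔ d) → b = True → True = True
d ⊕ (¬(e ↔ d) → b) = False ⊕ True = True
((e → c) → ((d ⊕ e) ⊕ b)) ↔ (d ⊕ (¬(e ↔ d) → b)) = True ↔ True = True
((((b → (e ⊕ b)) ↔ f) ⊕ e) ∨ b) → (((e → c) → ((d ⊕ e) ⊕ b)) ↔ (d ⊕ (¬(e ↔ d) → b))) = True → True = True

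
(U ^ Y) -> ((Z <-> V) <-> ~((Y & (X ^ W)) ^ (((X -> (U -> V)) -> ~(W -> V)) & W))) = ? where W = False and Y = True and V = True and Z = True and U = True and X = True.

True

Substituting W=False, Y=True, V=True, Z=True, U=True, X=True:
U ^ Y = True ^ True = False
Z <-> V = True <-> True = True
X ^ W = True ^ False = True
Y & (X ^ W) = True & True = True
U -> V = True -> True = True
X -> (U -> V) = True -> True = True
W -> V = False -> True = True
~(W -> V) = ~True = False
(X -> (U -> V)) -> ~(W -> V) = True -> False = False
((X -> (U -> V)) -> ~(W -> V)) & W = False & False = False
(Y & (X ^ W)) ^ (((X -> (U -> V)) -> ~(W -> V)) & W) = True ^ False = True
~((Y & (X ^ W)) ^ (((X -> (U -> V)) -> ~(W -> V)) & W)) = ~True = False
(Z <-> V) <-> ~((Y & (X ^ W)) ^ (((X -> (U -> V)) -> ~(W -> V)) & W)) = True <-> False = False
(U ^ Y) -> ((Z <-> V) <-> ~((Y & (X ^ W)) ^ (((X -> (U -> V)) -> ~(W -> V)) & W))) = False -> False = True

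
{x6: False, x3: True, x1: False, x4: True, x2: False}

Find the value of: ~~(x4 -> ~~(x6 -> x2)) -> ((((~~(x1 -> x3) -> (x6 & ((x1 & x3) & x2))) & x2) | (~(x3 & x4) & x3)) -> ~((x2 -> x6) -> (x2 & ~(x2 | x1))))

True

x6 -> x2 = False -> False = True
~(x6 -> x2) = ~True = False
~~(x6 -> x2) = ~False = True
x4 -> ~~(x6 -> x2) = True -> True = True
~(x4 -> ~~(x6 -> x2)) = ~True = False
~~(x4 -> ~~(x6 -> x2)) = ~False = True
x1 -> x3 = False -> True = True
~(x1 -> x3) = ~True = False
~~(x1 -> x3) = ~False = True
x1 & x3 = False & True = False
(x1 & x3) & x2 = False & False = False
x6 & ((x1 & x3) & x2) = False & False = False
~~(x1 -> x3) -> (x6 & ((x1 & x3) & x2)) = True -> False = False
(~~(x1 -> x3) -> (x6 & ((x1 & x3) & x2))) & x2 = False & False = False
x3 & x4 = True & True = True
~(x3 & x4) = ~True = False
~(x3 & x4) & x3 = False & True = False
((~~(x1 -> x3) -> (x6 & ((x1 & x3) & x2))) & x2) | (~(x3 & x4) & x3) = False | False = False
x2 -> x6 = False -> False = True
x2 | x1 = False | False = False
~(x2 | x1) = ~False = True
x2 & ~(x2 | x1) = False & True = False
(x2 -> x6) -> (x2 & ~(x2 | x1)) = True -> False = False
~((x2 -> x6) -> (x2 & ~(x2 | x1))) = ~False = True
(((~~(x1 -> x3) -> (x6 & ((x1 & x3) & x2))) & x2) | (~(x3 & x4) & x3)) -> ~((x2 -> x6) -> (x2 & ~(x2 | x1))) = False -> True = True
~~(x4 -> ~~(x6 -> x2)) -> ((((~~(x1 -> x3) -> (x6 & ((x1 & x3) & x2))) & x2) | (~(x3 & x4) & x3)) -> ~((x2 -> x6) -> (x2 & ~(x2 | x1)))) = True -> True = True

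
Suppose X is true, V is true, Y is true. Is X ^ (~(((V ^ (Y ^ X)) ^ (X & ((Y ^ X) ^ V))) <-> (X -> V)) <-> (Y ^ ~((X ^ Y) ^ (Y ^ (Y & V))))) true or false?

True

Y ^ X = True ^ True = False
V ^ (Y ^ X) = True ^ False = True
Y ^ X = True ^ True = False
(Y ^ X) ^ V = False ^ True = True
X & ((Y ^ X) ^ V) = True & True = True
(V ^ (Y ^ X)) ^ (X & ((Y ^ X) ^ V)) = True ^ True = False
X -> V = True -> True = True
((V ^ (Y ^ X)) ^ (X & ((Y ^ X) ^ V))) <-> (X -> V) = False <-> True = False
~(((V ^ (Y ^ X)) ^ (X & ((Y ^ X) ^ V))) <-> (X -> V)) = ~False = True
X ^ Y = True ^ True = False
Y & V = True & True = True
Y ^ (Y & V) = True ^ True = False
(X ^ Y) ^ (Y ^ (Y & V)) = False ^ False = False
~((X ^ Y) ^ (Y ^ (Y & V))) = ~False = True
Y ^ ~((X ^ Y) ^ (Y ^ (Y & V))) = True ^ True = False
~(((V ^ (Y ^ X)) ^ (X & ((Y ^ X) ^ V))) <-> (X -> V)) <-> (Y ^ ~((X ^ Y) ^ (Y ^ (Y & V)))) = True <-> False = False
X ^ (~(((V ^ (Y ^ X)) ^ (X & ((Y ^ X) ^ V))) <-> (X -> V)) <-> (Y ^ ~((X ^ Y) ^ (Y ^ (Y & V))))) = True ^ False = True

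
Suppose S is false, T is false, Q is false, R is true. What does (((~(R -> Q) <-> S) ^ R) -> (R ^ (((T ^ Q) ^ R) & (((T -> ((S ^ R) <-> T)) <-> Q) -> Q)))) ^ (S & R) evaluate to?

0

R -> Q = 1 -> 0 = 0
~(R -> Q) = ~0 = 1
~(R -> Q) <-> S = 1 <-> 0 = 0
(~(R -> Q) <-> S) ^ R = 0 ^ 1 = 1
T ^ Q = 0 ^ 0 = 0
(T ^ Q) ^ R = 0 ^ 1 = 1
S ^ R = 0 ^ 1 = 1
(S ^ R) <-> T = 1 <-> 0 = 0
T -> ((S ^ R) <-> T) = 0 -> 0 = 1
(T -> ((S ^ R) <-> T)) <-> Q = 1 <-> 0 = 0
((T -> ((S ^ R) <-> T)) <-> Q) -> Q = 0 -> 0 = 1
((T ^ Q) ^ R) & (((T -> ((S ^ R) <-> T)) <-> Q) -> Q) = 1 & 1 = 1
R ^ (((T ^ Q) ^ R) & (((T -> ((S ^ R) <-> T)) <-> Q) -> Q)) = 1 ^ 1 = 0
((~(R -> Q) <-> S) ^ R) -> (R ^ (((T ^ Q) ^ R) & (((T -> ((S ^ R) <-> T)) <-> Q) -> Q))) = 1 -> 0 = 0
S & R = 0 & 1 = 0
(((~(R -> Q) <-> S) ^ R) -> (R ^ (((T ^ Q) ^ R) & (((T -> ((S ^ R) <-> T)) <-> Q) -> Q)))) ^ (S & R) = 0 ^ 0 = 0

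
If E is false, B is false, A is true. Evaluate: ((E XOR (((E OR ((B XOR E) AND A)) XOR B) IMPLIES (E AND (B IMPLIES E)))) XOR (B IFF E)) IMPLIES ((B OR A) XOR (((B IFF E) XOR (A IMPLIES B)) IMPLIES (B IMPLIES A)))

B XOR E = false XOR false = false
(B XOR E) AND A = false AND true = false
E OR ((B XOR E) AND A) = false OR false = false
(E OR ((B XOR E) AND A)) XOR B = false XOR false = false
B IMPLIES E = false IMPLIES false = true
E AND (B IMPLIES E) = false AND true = false
((E OR ((B XOR E) AND A)) XOR B) IMPLIES (E AND (B IMPLIES E)) = false IMPLIES false = true
E XOR (((E OR ((B XOR E) AND A)) XOR B) IMPLIES (E AND (B IMPLIES E))) = false XOR true = true
B IFF E = false IFF false = true
(E XOR (((E OR ((B XOR E) AND A)) XOR B) IMPLIES (E AND (B IMPLIES E)))) XOR (B IFF E) = true XOR true = false
B OR A = false OR true = true
B IFF E = false IFF false = true
A IMPLIES B = true IMPLIES false = false
(B IFF E) XOR (A IMPLIES B) = true XOR false = true
B IMPLIES A = false IMPLIES true = true
((B IFF E) XOR (A IMPLIES B)) IMPLIES (B IMPLIES A) = true IMPLIES true = true
(B OR A) XOR (((B IFF E) XOR (A IMPLIES B)) IMPLIES (B IMPLIES A)) = true XOR true = false
((E XOR (((E OR ((B XOR E) AND A)) XOR B) IMPLIES (E AND (B IMPLIES E)))) XOR (B IFF E)) IMPLIES ((B OR A) XOR (((B IFF E) XOR (A IMPLIES B)) IMPLIES (B IMPLIES A))) = false IMPLIES false = true

true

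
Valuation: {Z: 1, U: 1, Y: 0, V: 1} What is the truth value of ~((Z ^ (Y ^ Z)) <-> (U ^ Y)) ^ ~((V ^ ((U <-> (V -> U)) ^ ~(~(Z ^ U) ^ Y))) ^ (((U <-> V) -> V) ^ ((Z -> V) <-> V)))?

Y ^ Z = 0 ^ 1 = 1
Z ^ (Y ^ Z) = 1 ^ 1 = 0
U ^ Y = 1 ^ 0 = 1
(Z ^ (Y ^ Z)) <-> (U ^ Y) = 0 <-> 1 = 0
~((Z ^ (Y ^ Z)) <-> (U ^ Y)) = ~0 = 1
V -> U = 1 -> 1 = 1
U <-> (V -> U) = 1 <-> 1 = 1
Z ^ U = 1 ^ 1 = 0
~(Z ^ U) = ~0 = 1
~(Z ^ U) ^ Y = 1 ^ 0 = 1
~(~(Z ^ U) ^ Y) = ~1 = 0
(U <-> (V -> U)) ^ ~(~(Z ^ U) ^ Y) = 1 ^ 0 = 1
V ^ ((U <-> (V -> U)) ^ ~(~(Z ^ U) ^ Y)) = 1 ^ 1 = 0
U <-> V = 1 <-> 1 = 1
(U <-> V) -> V = 1 -> 1 = 1
Z -> V = 1 -> 1 = 1
(Z -> V) <-> V = 1 <-> 1 = 1
((U <-> V) -> V) ^ ((Z -> V) <-> V) = 1 ^ 1 = 0
(V ^ ((U <-> (V -> U)) ^ ~(~(Z ^ U) ^ Y))) ^ (((U <-> V) -> V) ^ ((Z -> V) <-> V)) = 0 ^ 0 = 0
~((V ^ ((U <-> (V -> U)) ^ ~(~(Z ^ U) ^ Y))) ^ (((U <-> V) -> V) ^ ((Z -> V) <-> V))) = ~0 = 1
~((Z ^ (Y ^ Z)) <-> (U ^ Y)) ^ ~((V ^ ((U <-> (V -> U)) ^ ~(~(Z ^ U) ^ Y))) ^ (((U <-> V) -> V) ^ ((Z -> V) <-> V))) = 1 ^ 1 = 0

0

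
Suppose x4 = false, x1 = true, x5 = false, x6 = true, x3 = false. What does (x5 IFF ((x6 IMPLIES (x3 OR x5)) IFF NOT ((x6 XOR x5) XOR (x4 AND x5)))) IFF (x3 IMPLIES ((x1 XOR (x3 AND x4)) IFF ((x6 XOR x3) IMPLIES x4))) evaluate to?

false

x3 OR x5 = false OR false = false
x6 IMPLIES (x3 OR x5) = true IMPLIES false = false
x6 XOR x5 = true XOR false = true
x4 AND x5 = false AND false = false
(x6 XOR x5) XOR (x4 AND x5) = true XOR false = true
NOT ((x6 XOR x5) XOR (x4 AND x5)) = NOT true = false
(x6 IMPLIES (x3 OR x5)) IFF NOT ((x6 XOR x5) XOR (x4 AND x5)) = false IFF false = true
x5 IFF ((x6 IMPLIES (x3 OR x5)) IFF NOT ((x6 XOR x5) XOR (x4 AND x5))) = false IFF true = false
x3 AND x4 = false AND false = false
x1 XOR (x3 AND x4) = true XOR false = true
x6 XOR x3 = true XOR false = true
(x6 XOR x3) IMPLIES x4 = true IMPLIES false = false
(x1 XOR (x3 AND x4)) IFF ((x6 XOR x3) IMPLIES x4) = true IFF false = false
x3 IMPLIES ((x1 XOR (x3 AND x4)) IFF ((x6 XOR x3) IMPLIES x4)) = false IMPLIES false = true
(x5 IFF ((x6 IMPLIES (x3 OR x5)) IFF NOT ((x6 XOR x5) XOR (x4 AND x5)))) IFF (x3 IMPLIES ((x1 XOR (x3 AND x4)) IFF ((x6 XOR x3) IMPLIES x4))) = false IFF true = false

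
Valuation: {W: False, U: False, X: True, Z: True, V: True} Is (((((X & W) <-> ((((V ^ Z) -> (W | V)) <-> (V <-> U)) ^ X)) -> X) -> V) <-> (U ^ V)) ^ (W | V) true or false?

X & W = True & False = False
V ^ Z = True ^ True = False
W | V = False | True = True
(V ^ Z) -> (W | V) = False -> True = True
V <-> U = True <-> False = False
((V ^ Z) -> (W | V)) <-> (V <-> U) = True <-> False = False
(((V ^ Z) -> (W | V)) <-> (V <-> U)) ^ X = False ^ True = True
(X & W) <-> ((((V ^ Z) -> (W | V)) <-> (V <-> U)) ^ X) = False <-> True = False
((X & W) <-> ((((V ^ Z) -> (W | V)) <-> (V <-> U)) ^ X)) -> X = False -> True = True
(((X & W) <-> ((((V ^ Z) -> (W | V)) <-> (V <-> U)) ^ X)) -> X) -> V = True -> True = True
U ^ V = False ^ True = True
((((X & W) <-> ((((V ^ Z) -> (W | V)) <-> (V <-> U)) ^ X)) -> X) -> V) <-> (U ^ V) = True <-> True = True
W | V = False | True = True
(((((X & W) <-> ((((V ^ Z) -> (W | V)) <-> (V <-> U)) ^ X)) -> X) -> V) <-> (U ^ V)) ^ (W | V) = True ^ True = False

False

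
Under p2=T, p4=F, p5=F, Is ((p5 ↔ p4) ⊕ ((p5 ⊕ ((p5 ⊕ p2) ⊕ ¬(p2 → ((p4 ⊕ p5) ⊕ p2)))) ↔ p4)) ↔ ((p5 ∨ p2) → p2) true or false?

T

p5 ↔ p4 = F ↔ F = T
p5 ⊕ p2 = F ⊕ T = T
p4 ⊕ p5 = F ⊕ F = F
(p4 ⊕ p5) ⊕ p2 = F ⊕ T = T
p2 → ((p4 ⊕ p5) ⊕ p2) = T → T = T
¬(p2 → ((p4 ⊕ p5) ⊕ p2)) = ¬T = F
(p5 ⊕ p2) ⊕ ¬(p2 → ((p4 ⊕ p5) ⊕ p2)) = T ⊕ F = T
p5 ⊕ ((p5 ⊕ p2) ⊕ ¬(p2 → ((p4 ⊕ p5) ⊕ p2))) = F ⊕ T = T
(p5 ⊕ ((p5 ⊕ p2) ⊕ ¬(p2 → ((p4 ⊕ p5) ⊕ p2)))) ↔ p4 = T ↔ F = F
(p5 ↔ p4) ⊕ ((p5 ⊕ ((p5 ⊕ p2) ⊕ ¬(p2 → ((p4 ⊕ p5) ⊕ p2)))) ↔ p4) = T ⊕ F = T
p5 ∨ p2 = F ∨ T = T
(p5 ∨ p2) → p2 = T → T = T
((p5 ↔ p4) ⊕ ((p5 ⊕ ((p5 ⊕ p2) ⊕ ¬(p2 → ((p4 ⊕ p5) ⊕ p2)))) ↔ p4)) ↔ ((p5 ∨ p2) → p2) = T ↔ T = T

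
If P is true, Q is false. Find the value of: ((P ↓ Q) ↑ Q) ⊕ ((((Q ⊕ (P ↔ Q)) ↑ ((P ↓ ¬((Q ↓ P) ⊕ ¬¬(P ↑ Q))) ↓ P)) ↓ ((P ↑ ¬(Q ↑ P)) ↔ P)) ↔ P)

P ↓ Q = T ↓ F = F
(P ↓ Q) ↑ Q = F ↑ F = T
P ↔ Q = T ↔ F = F
Q ⊕ (P ↔ Q) = F ⊕ F = F
Q ↓ P = F ↓ T = F
P ↑ Q = T ↑ F = T
¬(P ↑ Q) = ¬T = F
¬¬(P ↑ Q) = ¬F = T
(Q ↓ P) ⊕ ¬¬(P ↑ Q) = F ⊕ T = T
¬((Q ↓ P) ⊕ ¬¬(P ↑ Q)) = ¬T = F
P ↓ ¬((Q ↓ P) ⊕ ¬¬(P ↑ Q)) = T ↓ F = F
(P ↓ ¬((Q ↓ P) ⊕ ¬¬(P ↑ Q))) ↓ P = F ↓ T = F
(Q ⊕ (P ↔ Q)) ↑ ((P ↓ ¬((Q ↓ P) ⊕ ¬¬(P ↑ Q))) ↓ P) = F ↑ F = T
Q ↑ P = F ↑ T = T
¬(Q ↑ P) = ¬T = F
P ↑ ¬(Q ↑ P) = T ↑ F = T
(P ↑ ¬(Q ↑ P)) ↔ P = T ↔ T = T
((Q ⊕ (P ↔ Q)) ↑ ((P ↓ ¬((Q ↓ P) ⊕ ¬¬(P ↑ Q))) ↓ P)) ↓ ((P ↑ ¬(Q ↑ P)) ↔ P) = T ↓ T = F
(((Q ⊕ (P ↔ Q)) ↑ ((P ↓ ¬((Q ↓ P) ⊕ ¬¬(P ↑ Q))) ↓ P)) ↓ ((P ↑ ¬(Q ↑ P)) ↔ P)) ↔ P = F ↔ T = F
((P ↓ Q) ↑ Q) ⊕ ((((Q ⊕ (P ↔ Q)) ↑ ((P ↓ ¬((Q ↓ P) ⊕ ¬¬(P ↑ Q))) ↓ P)) ↓ ((P ↑ ¬(Q ↑ P)) ↔ P)) ↔ P) = T ⊕ F = T

T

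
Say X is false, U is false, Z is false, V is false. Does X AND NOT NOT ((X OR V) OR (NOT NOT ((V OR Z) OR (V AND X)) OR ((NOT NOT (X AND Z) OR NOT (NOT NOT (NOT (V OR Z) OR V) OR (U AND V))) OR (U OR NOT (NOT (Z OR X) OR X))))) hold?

False

X OR V = False OR False = False
V OR Z = False OR False = False
V AND X = False AND False = False
(V OR Z) OR (V AND X) = False OR False = False
NOT ((V OR Z) OR (V AND X)) = NOT False = True
NOT NOT ((V OR Z) OR (V AND X)) = NOT True = False
X AND Z = False AND False = False
NOT (X AND Z) = NOT False = True
NOT NOT (X AND Z) = NOT True = False
V OR Z = False OR False = False
NOT (V OR Z) = NOT False = True
NOT (V OR Z) OR V = True OR False = True
NOT (NOT (V OR Z) OR V) = NOT True = False
NOT NOT (NOT (V OR Z) OR V) = NOT False = True
U AND V = False AND False = False
NOT NOT (NOT (V OR Z) OR V) OR (U AND V) = True OR False = True
NOT (NOT NOT (NOT (V OR Z) OR V) OR (U AND V)) = NOT True = False
NOT NOT (X AND Z) OR NOT (NOT NOT (NOT (V OR Z) OR V) OR (U AND V)) = False OR False = False
Z OR X = False OR False = False
NOT (Z OR X) = NOT False = True
NOT (Z OR X) OR X = True OR False = True
NOT (NOT (Z OR X) OR X) = NOT True = False
U OR NOT (NOT (Z OR X) OR X) = False OR False = False
(NOT NOT (X AND Z) OR NOT (NOT NOT (NOT (V OR Z) OR V) OR (U AND V))) OR (U OR NOT (NOT (Z OR X) OR X)) = False OR False = False
NOT NOT ((V OR Z) OR (V AND X)) OR ((NOT NOT (X AND Z) OR NOT (NOT NOT (NOT (V OR Z) OR V) OR (U AND V))) OR (U OR NOT (NOT (Z OR X) OR X))) = False OR False = False
(X OR V) OR (NOT NOT ((V OR Z) OR (V AND X)) OR ((NOT NOT (X AND Z) OR NOT (NOT NOT (NOT (V OR Z) OR V) OR (U AND V))) OR (U OR NOT (NOT (Z OR X) OR X)))) = False OR False = False
NOT ((X OR V) OR (NOT NOT ((V OR Z) OR (V AND X)) OR ((NOT NOT (X AND Z) OR NOT (NOT NOT (NOT (V OR Z) OR V) OR (U AND V))) OR (U OR NOT (NOT (Z OR X) OR X))))) = NOT False = True
NOT NOT ((X OR V) OR (NOT NOT ((V OR Z) OR (V AND X)) OR ((NOT NOT (X AND Z) OR NOT (NOT NOT (NOT (V OR Z) OR V) OR (U AND V))) OR (U OR NOT (NOT (Z OR X) OR X))))) = NOT True = False
X AND NOT NOT ((X OR V) OR (NOT NOT ((V OR Z) OR (V AND X)) OR ((NOT NOT (X AND Z) OR NOT (NOT NOT (NOT (V OR Z) OR V) OR (U AND V))) OR (U OR NOT (NOT (Z OR X) OR X))))) = False AND False = False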